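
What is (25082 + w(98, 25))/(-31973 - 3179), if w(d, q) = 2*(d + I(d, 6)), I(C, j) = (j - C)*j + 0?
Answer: -12087/17576 ≈ -0.68770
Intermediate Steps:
I(C, j) = j*(j - C) (I(C, j) = j*(j - C) + 0 = j*(j - C))
w(d, q) = 72 - 10*d (w(d, q) = 2*(d + 6*(6 - d)) = 2*(d + (36 - 6*d)) = 2*(36 - 5*d) = 72 - 10*d)
(25082 + w(98, 25))/(-31973 - 3179) = (25082 + (72 - 10*98))/(-31973 - 3179) = (25082 + (72 - 980))/(-35152) = (25082 - 908)*(-1/35152) = 24174*(-1/35152) = -12087/17576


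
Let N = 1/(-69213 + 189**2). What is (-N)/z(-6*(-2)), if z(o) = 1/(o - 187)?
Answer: -175/33492 ≈ -0.0052251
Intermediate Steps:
z(o) = 1/(-187 + o)
N = -1/33492 (N = 1/(-69213 + 35721) = 1/(-33492) = -1/33492 ≈ -2.9858e-5)
(-N)/z(-6*(-2)) = (-1*(-1/33492))/(1/(-187 - 6*(-2))) = 1/(33492*(1/(-187 + 12))) = 1/(33492*(1/(-175))) = 1/(33492*(-1/175)) = (1/33492)*(-175) = -175/33492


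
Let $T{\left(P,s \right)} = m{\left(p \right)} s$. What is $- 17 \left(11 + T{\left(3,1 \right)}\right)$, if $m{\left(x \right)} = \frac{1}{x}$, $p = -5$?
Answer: $- \frac{918}{5} \approx -183.6$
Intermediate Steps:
$T{\left(P,s \right)} = - \frac{s}{5}$ ($T{\left(P,s \right)} = \frac{s}{-5} = - \frac{s}{5}$)
$- 17 \left(11 + T{\left(3,1 \right)}\right) = - 17 \left(11 - \frac{1}{5}\right) = \left(-17\right) \frac{54}{5} = - \frac{918}{5}$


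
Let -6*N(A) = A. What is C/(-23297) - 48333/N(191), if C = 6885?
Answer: 6754768371/4449727 ≈ 1518.0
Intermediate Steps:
N(A) = -A/6
C/(-23297) - 48333/N(191) = 6885/(-23297) - 48333/((-⅙*191)) = 6885*(-1/23297) - 48333/(-191/6) = -6885/23297 - 48333*(-6/191) = -6885/23297 + 289998/191 = 6754768371/4449727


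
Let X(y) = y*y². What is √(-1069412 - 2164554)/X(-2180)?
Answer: -I*√3233966/10360232000 ≈ -1.7358e-7*I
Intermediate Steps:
X(y) = y³
√(-1069412 - 2164554)/X(-2180) = √(-1069412 - 2164554)/((-2180)³) = √(-3233966)/(-10360232000) = (I*√3233966)*(-1/10360232000) = -I*√3233966/10360232000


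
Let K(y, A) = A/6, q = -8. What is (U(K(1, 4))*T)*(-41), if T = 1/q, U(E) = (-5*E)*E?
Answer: -205/18 ≈ -11.389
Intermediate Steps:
K(y, A) = A/6 (K(y, A) = A*(⅙) = A/6)
U(E) = -5*E²
T = -⅛ (T = 1/(-8) = -⅛ ≈ -0.12500)
(U(K(1, 4))*T)*(-41) = (-5*((⅙)*4)²*(-⅛))*(-41) = (-5*(⅔)²*(-⅛))*(-41) = (-5*4/9*(-⅛))*(-41) = -20/9*(-⅛)*(-41) = (5/18)*(-41) = -205/18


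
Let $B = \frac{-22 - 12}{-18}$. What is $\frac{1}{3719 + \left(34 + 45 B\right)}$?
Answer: $\frac{1}{3838} \approx 0.00026055$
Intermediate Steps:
$B = \frac{17}{9}$ ($B = \left(-34\right) \left(- \frac{1}{18}\right) = \frac{17}{9} \approx 1.8889$)
$\frac{1}{3719 + \left(34 + 45 B\right)} = \frac{1}{3719 + \left(34 + 45 \cdot \frac{17}{9}\right)} = \frac{1}{3719 + \left(34 + 85\right)} = \frac{1}{3719 + 119} = \frac{1}{3838}$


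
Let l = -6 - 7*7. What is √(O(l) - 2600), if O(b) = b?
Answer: 3*I*√295 ≈ 51.527*I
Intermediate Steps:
l = -55 (l = -6 - 49 = -55)
√(O(l) - 2600) = √(-55 - 2600) = √(-2655) = 3*I*√295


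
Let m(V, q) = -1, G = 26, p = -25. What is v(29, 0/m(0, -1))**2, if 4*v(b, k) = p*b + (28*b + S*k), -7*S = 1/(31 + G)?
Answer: 7569/16 ≈ 473.06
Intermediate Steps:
S = -1/399 (S = -1/(7*(31 + 26)) = -1/7/57 = -1/7*1/57 = -1/399 ≈ -0.0025063)
v(b, k) = -k/1596 + 3*b/4 (v(b, k) = (-25*b + (28*b - k/399))/4 = (3*b - k/399)/4 = -k/1596 + 3*b/4)
v(29, 0/m(0, -1))**2 = (-0/(-1) + (3/4)*29)**2 = (-0*(-1) + 87/4)**2 = (-1/1596*0 + 87/4)**2 = (0 + 87/4)**2 = (87/4)**2 = 7569/16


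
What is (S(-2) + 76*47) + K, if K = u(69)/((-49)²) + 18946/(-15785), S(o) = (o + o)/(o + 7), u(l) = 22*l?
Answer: 19332312068/5414255 ≈ 3570.6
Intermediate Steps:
S(o) = 2*o/(7 + o) (S(o) = (2*o)/(7 + o) = 2*o/(7 + o))
K = -3075388/5414255 (K = (22*69)/((-49)²) + 18946/(-15785) = 1518/2401 + 18946*(-1/15785) = 1518*(1/2401) - 18946/15785 = 1518/2401 - 18946/15785 = -3075388/5414255 ≈ -0.56802)
(S(-2) + 76*47) + K = (2*(-2)/(7 - 2) + 76*47) - 3075388/5414255 = (2*(-2)/5 + 3572) - 3075388/5414255 = (2*(-2)*(⅕) + 3572) - 3075388/5414255 = (-⅘ + 3572) - 3075388/5414255 = 17856/5 - 3075388/5414255 = 19332312068/5414255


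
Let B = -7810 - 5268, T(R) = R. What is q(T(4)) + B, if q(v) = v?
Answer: -13074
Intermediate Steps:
B = -13078
q(T(4)) + B = 4 - 13078 = -13074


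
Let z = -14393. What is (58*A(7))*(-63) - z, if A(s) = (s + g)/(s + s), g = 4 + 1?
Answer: 11261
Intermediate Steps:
g = 5
A(s) = (5 + s)/(2*s) (A(s) = (s + 5)/(s + s) = (5 + s)/((2*s)) = (5 + s)*(1/(2*s)) = (5 + s)/(2*s))
(58*A(7))*(-63) - z = (58*((½)*(5 + 7)/7))*(-63) - 1*(-14393) = (58*((½)*(⅐)*12))*(-63) + 14393 = (58*(6/7))*(-63) + 14393 = (348/7)*(-63) + 14393 = -3132 + 14393 = 11261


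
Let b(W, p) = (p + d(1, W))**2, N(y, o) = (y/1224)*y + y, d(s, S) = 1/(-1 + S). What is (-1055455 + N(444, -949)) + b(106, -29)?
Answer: -197547729313/187425 ≈ -1.0540e+6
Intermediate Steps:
N(y, o) = y + y**2/1224 (N(y, o) = (y*(1/1224))*y + y = (y/1224)*y + y = y**2/1224 + y = y + y**2/1224)
b(W, p) = (p + 1/(-1 + W))**2
(-1055455 + N(444, -949)) + b(106, -29) = (-1055455 + (1/1224)*444*(1224 + 444)) + (-29 + 1/(-1 + 106))**2 = (-1055455 + (1/1224)*444*1668) + (-29 + 1/105)**2 = (-1055455 + 10286/17) + (-29 + 1/105)**2 = -17932449/17 + (-3044/105)**2 = -17932449/17 + 9265936/11025 = -197547729313/187425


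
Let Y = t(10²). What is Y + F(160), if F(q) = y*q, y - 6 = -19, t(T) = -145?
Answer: -2225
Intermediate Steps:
Y = -145
y = -13 (y = 6 - 19 = -13)
F(q) = -13*q
Y + F(160) = -145 - 13*160 = -145 - 2080 = -2225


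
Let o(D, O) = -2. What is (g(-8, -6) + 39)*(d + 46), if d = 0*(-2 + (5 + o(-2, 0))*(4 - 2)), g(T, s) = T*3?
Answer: 690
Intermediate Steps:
g(T, s) = 3*T
d = 0 (d = 0*(-2 + (5 - 2)*(4 - 2)) = 0*(-2 + 3*2) = 0*(-2 + 6) = 0*4 = 0)
(g(-8, -6) + 39)*(d + 46) = (3*(-8) + 39)*(0 + 46) = (-24 + 39)*46 = 15*46 = 690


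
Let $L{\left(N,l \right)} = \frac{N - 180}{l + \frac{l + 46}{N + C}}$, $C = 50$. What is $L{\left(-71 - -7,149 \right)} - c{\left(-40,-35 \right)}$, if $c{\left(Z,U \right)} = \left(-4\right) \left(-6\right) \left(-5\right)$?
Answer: $\frac{3664}{31} \approx 118.19$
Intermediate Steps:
$c{\left(Z,U \right)} = -120$ ($c{\left(Z,U \right)} = 24 \left(-5\right) = -120$)
$L{\left(N,l \right)} = \frac{-180 + N}{l + \frac{46 + l}{50 + N}}$ ($L{\left(N,l \right)} = \frac{N - 180}{l + \frac{l + 46}{N + 50}} = \frac{-180 + N}{l + \frac{46 + l}{50 + N}}$)
$L{\left(-71 - -7,149 \right)} - c{\left(-40,-35 \right)} = \frac{-9000 + \left(-71 - -7\right)^{2} - 130 \left(-71 - -7\right)}{46 + 51 \cdot 149 + \left(-71 - -7\right) 149} - -120 = \frac{-9000 + \left(-71 + 7\right)^{2} - 130 \left(-71 + 7\right)}{46 + 7599 + \left(-71 + 7\right) 149} + 120 = \frac{-9000 + \left(-64\right)^{2} - -8320}{46 + 7599 - 9536} + 120 = \frac{-9000 + 4096 + 8320}{46 + 7599 - 9536} + 120 = \frac{1}{-1891} \cdot 3416 + 120 = \left(- \frac{1}{1891}\right) 3416 + 120 = - \frac{56}{31} + 120 = \frac{3664}{31}$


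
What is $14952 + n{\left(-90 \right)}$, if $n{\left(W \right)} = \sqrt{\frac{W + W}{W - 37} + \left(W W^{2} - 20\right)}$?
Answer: $14952 + \frac{4 i \sqrt{734896295}}{127} \approx 14952.0 + 853.83 i$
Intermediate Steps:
$n{\left(W \right)} = \sqrt{-20 + W^{3} + \frac{2 W}{-37 + W}}$ ($n{\left(W \right)} = \sqrt{\frac{2 W}{-37 + W} + \left(W^{3} - 20\right)} = \sqrt{\frac{2 W}{-37 + W} + \left(-20 + W^{3}\right)} = \sqrt{-20 + W^{3} + \frac{2 W}{-37 + W}}$)
$14952 + n{\left(-90 \right)} = 14952 + \sqrt{\frac{2 \left(-90\right) + \left(-37 - 90\right) \left(-20 + \left(-90\right)^{3}\right)}{-37 - 90}} = 14952 + \sqrt{\frac{-180 - 127 \left(-20 - 729000\right)}{-127}} = 14952 + \sqrt{- \frac{-180 - -92585540}{127}} = 14952 + \sqrt{- \frac{-180 + 92585540}{127}} = 14952 + \sqrt{\left(- \frac{1}{127}\right) 92585360} = 14952 + \sqrt{- \frac{92585360}{127}} = 14952 + \frac{4 i \sqrt{734896295}}{127}$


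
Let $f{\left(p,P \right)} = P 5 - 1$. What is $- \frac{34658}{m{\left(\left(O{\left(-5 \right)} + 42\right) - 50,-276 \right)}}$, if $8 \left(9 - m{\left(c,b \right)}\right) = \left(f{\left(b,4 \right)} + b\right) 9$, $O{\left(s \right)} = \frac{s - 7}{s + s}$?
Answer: $- \frac{277264}{2385} \approx -116.25$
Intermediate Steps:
$f{\left(p,P \right)} = -1 + 5 P$ ($f{\left(p,P \right)} = 5 P - 1 = -1 + 5 P$)
$O{\left(s \right)} = \frac{-7 + s}{2 s}$
$m{\left(c,b \right)} = - \frac{99}{8} - \frac{9 b}{8}$ ($m{\left(c,b \right)} = 9 - \frac{\left(\left(-1 + 5 \cdot 4\right) + b\right) 9}{8} = 9 - \frac{\left(\left(-1 + 20\right) + b\right) 9}{8} = 9 - \frac{\left(19 + b\right) 9}{8} = 9 - \frac{171 + 9 b}{8} = 9 - \left(\frac{171}{8} + \frac{9 b}{8}\right) = - \frac{99}{8} - \frac{9 b}{8}$)
$- \frac{34658}{m{\left(\left(O{\left(-5 \right)} + 42\right) - 50,-276 \right)}} = - \frac{34658}{- \frac{99}{8} - - \frac{621}{2}} = - \frac{34658}{- \frac{99}{8} + \frac{621}{2}} = - \frac{34658}{\frac{2385}{8}} = \left(-34658\right) \frac{8}{2385} = - \frac{277264}{2385}$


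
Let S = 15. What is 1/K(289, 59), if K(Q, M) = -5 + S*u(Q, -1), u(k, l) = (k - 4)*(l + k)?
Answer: 1/1231195 ≈ 8.1222e-7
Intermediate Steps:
u(k, l) = (-4 + k)*(k + l)
K(Q, M) = 55 - 75*Q + 15*Q² (K(Q, M) = -5 + 15*(Q² - 4*Q - 4*(-1) + Q*(-1)) = -5 + 15*(Q² - 4*Q + 4 - Q) = -5 + 15*(4 + Q² - 5*Q) = -5 + (60 - 75*Q + 15*Q²) = 55 - 75*Q + 15*Q²)
1/K(289, 59) = 1/(55 - 75*289 + 15*289²) = 1/(55 - 21675 + 15*83521) = 1/(55 - 21675 + 1252815) = 1/1231195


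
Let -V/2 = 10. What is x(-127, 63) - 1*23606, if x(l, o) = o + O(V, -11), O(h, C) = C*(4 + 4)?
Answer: -23631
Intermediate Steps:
V = -20 (V = -2*10 = -20)
O(h, C) = 8*C (O(h, C) = C*8 = 8*C)
x(l, o) = -88 + o (x(l, o) = o + 8*(-11) = o - 88 = -88 + o)
x(-127, 63) - 1*23606 = (-88 + 63) - 1*23606 = -25 - 23606 = -23631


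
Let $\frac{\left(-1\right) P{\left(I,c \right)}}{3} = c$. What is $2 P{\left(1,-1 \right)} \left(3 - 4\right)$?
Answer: $-6$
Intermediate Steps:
$P{\left(I,c \right)} = - 3 c$
$2 P{\left(1,-1 \right)} \left(3 - 4\right) = 2 \left(\left(-3\right) \left(-1\right)\right) \left(3 - 4\right) = 2 \cdot 3 \left(3 - 4\right) = 6 \left(-1\right) = -6$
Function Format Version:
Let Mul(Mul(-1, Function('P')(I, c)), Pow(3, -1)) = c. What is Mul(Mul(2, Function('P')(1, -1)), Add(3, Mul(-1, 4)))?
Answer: -6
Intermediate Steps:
Function('P')(I, c) = Mul(-3, c)
Mul(Mul(2, Function('P')(1, -1)), Add(3, Mul(-1, 4))) = Mul(Mul(2, Mul(-3, -1)), Add(3, Mul(-1, 4))) = Mul(Mul(2, 3), Add(3, -4)) = Mul(6, -1) = -6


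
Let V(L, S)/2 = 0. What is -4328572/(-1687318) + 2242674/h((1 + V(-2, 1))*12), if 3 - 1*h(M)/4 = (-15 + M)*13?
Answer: 45057516767/3374636 ≈ 13352.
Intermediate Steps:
V(L, S) = 0 (V(L, S) = 2*0 = 0)
h(M) = 792 - 52*M (h(M) = 12 - 4*(-15 + M)*13 = 12 - 4*(-195 + 13*M) = 12 + (780 - 52*M) = 792 - 52*M)
-4328572/(-1687318) + 2242674/h((1 + V(-2, 1))*12) = -4328572/(-1687318) + 2242674/(792 - 52*(1 + 0)*12) = -4328572*(-1/1687318) + 2242674/(792 - 52*12) = 2164286/843659 + 2242674/(792 - 52*12) = 2164286/843659 + 2242674/(792 - 624) = 2164286/843659 + 2242674/168 = 2164286/843659 + 2242674*(1/168) = 2164286/843659 + 53397/4 = 45057516767/3374636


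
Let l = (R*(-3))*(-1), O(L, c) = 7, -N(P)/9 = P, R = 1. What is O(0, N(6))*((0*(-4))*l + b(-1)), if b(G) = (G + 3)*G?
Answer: -14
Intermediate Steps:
N(P) = -9*P
l = 3 (l = (1*(-3))*(-1) = -3*(-1) = 3)
b(G) = G*(3 + G) (b(G) = (3 + G)*G = G*(3 + G))
O(0, N(6))*((0*(-4))*l + b(-1)) = 7*((0*(-4))*3 - (3 - 1)) = 7*(0*3 - 1*2) = 7*(0 - 2) = 7*(-2) = -14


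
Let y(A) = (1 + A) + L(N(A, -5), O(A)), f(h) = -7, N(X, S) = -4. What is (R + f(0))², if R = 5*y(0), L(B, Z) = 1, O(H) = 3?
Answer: 9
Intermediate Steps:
y(A) = 2 + A (y(A) = (1 + A) + 1 = 2 + A)
R = 10 (R = 5*(2 + 0) = 5*2 = 10)
(R + f(0))² = (10 - 7)² = 3² = 9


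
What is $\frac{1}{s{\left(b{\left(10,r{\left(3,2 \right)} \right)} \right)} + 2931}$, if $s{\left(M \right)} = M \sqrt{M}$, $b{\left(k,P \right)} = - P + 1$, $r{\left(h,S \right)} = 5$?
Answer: $\frac{2931}{8590825} + \frac{8 i}{8590825} \approx 0.00034118 + 9.3123 \cdot 10^{-7} i$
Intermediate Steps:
$b{\left(k,P \right)} = 1 - P$
$s{\left(M \right)} = M^{\frac{3}{2}}$
$\frac{1}{s{\left(b{\left(10,r{\left(3,2 \right)} \right)} \right)} + 2931} = \frac{1}{\left(1 - 5\right)^{\frac{3}{2}} + 2931} = \frac{1}{\left(-4\right)^{\frac{3}{2}} + 2931} = \frac{1}{- 8 i + 2931} = \frac{1}{2931 - 8 i} = \frac{2931 + 8 i}{8590825}$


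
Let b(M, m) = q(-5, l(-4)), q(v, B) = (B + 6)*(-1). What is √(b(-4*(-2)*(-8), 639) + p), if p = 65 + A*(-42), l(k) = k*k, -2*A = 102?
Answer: √2185 ≈ 46.744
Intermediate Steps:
A = -51 (A = -½*102 = -51)
l(k) = k²
q(v, B) = -6 - B (q(v, B) = (6 + B)*(-1) = -6 - B)
p = 2207 (p = 65 - 51*(-42) = 65 + 2142 = 2207)
b(M, m) = -22 (b(M, m) = -6 - 1*(-4)² = -6 - 1*16 = -6 - 16 = -22)
√(b(-4*(-2)*(-8), 639) + p) = √(-22 + 2207) = √2185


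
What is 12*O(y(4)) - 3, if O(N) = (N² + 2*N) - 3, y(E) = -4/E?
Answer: -51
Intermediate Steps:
O(N) = -3 + N² + 2*N
12*O(y(4)) - 3 = 12*(-3 + (-4/4)² + 2*(-4/4)) - 3 = 12*(-3 + (-4*¼)² + 2*(-4*¼)) - 3 = 12*(-3 + (-1)² + 2*(-1)) - 3 = 12*(-3 + 1 - 2) - 3 = 12*(-4) - 3 = -48 - 3 = -51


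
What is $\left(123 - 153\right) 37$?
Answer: $-1110$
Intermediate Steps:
$\left(123 - 153\right) 37 = \left(-30\right) 37 = -1110$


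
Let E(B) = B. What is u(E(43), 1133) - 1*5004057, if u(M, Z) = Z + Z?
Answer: -5001791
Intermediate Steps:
u(M, Z) = 2*Z
u(E(43), 1133) - 1*5004057 = 2*1133 - 1*5004057 = 2266 - 5004057 = -5001791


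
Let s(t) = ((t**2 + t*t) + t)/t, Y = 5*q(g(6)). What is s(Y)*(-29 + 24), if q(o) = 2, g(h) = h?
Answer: -105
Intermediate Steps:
Y = 10 (Y = 5*2 = 10)
s(t) = (t + 2*t**2)/t (s(t) = ((t**2 + t**2) + t)/t = (2*t**2 + t)/t = (t + 2*t**2)/t)
s(Y)*(-29 + 24) = (1 + 2*10)*(-29 + 24) = (1 + 20)*(-5) = 21*(-5) = -105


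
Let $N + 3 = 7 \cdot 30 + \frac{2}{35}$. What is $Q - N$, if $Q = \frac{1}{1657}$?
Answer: $- \frac{12008244}{57995} \approx -207.06$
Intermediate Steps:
$N = \frac{7247}{35}$ ($N = -3 + \left(7 \cdot 30 + \frac{2}{35}\right) = -3 + \left(210 + 2 \cdot \frac{1}{35}\right) = -3 + \left(210 + \frac{2}{35}\right) = -3 + \frac{7352}{35} = \frac{7247}{35} \approx 207.06$)
$Q = \frac{1}{1657} \approx 0.0006035$
$Q - N = \frac{1}{1657} - \frac{7247}{35} = - \frac{12008244}{57995}$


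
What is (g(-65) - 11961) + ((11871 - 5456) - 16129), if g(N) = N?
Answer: -21740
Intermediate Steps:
(g(-65) - 11961) + ((11871 - 5456) - 16129) = (-65 - 11961) + ((11871 - 5456) - 16129) = -12026 + (6415 - 16129) = -12026 - 9714 = -21740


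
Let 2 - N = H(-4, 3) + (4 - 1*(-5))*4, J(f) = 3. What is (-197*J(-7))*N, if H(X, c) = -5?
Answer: 17139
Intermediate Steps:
N = -29 (N = 2 - (-5 + (4 - 1*(-5))*4) = 2 - (-5 + (4 + 5)*4) = 2 - (-5 + 9*4) = 2 - (-5 + 36) = 2 - 1*31 = 2 - 31 = -29)
(-197*J(-7))*N = -197*3*(-29) = -591*(-29) = 17139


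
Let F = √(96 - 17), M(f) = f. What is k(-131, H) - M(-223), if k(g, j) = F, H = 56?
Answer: 223 + √79 ≈ 231.89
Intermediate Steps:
F = √79 ≈ 8.8882
k(g, j) = √79
k(-131, H) - M(-223) = √79 - 1*(-223) = √79 + 223 = 223 + √79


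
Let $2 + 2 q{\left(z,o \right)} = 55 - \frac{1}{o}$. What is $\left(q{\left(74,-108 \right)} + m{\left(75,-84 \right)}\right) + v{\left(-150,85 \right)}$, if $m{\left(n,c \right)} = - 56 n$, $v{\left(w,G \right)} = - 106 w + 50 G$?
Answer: $\frac{3450925}{216} \approx 15977.0$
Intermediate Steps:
$q{\left(z,o \right)} = \frac{53}{2} - \frac{1}{2 o}$ ($q{\left(z,o \right)} = -1 + \frac{55 - \frac{1}{o}}{2} = -1 + \left(\frac{55}{2} - \frac{1}{2 o}\right) = \frac{53}{2} - \frac{1}{2 o}$)
$\left(q{\left(74,-108 \right)} + m{\left(75,-84 \right)}\right) + v{\left(-150,85 \right)} = \left(\frac{-1 + 53 \left(-108\right)}{2 \left(-108\right)} - 4200\right) + \left(\left(-106\right) \left(-150\right) + 50 \cdot 85\right) = \left(\frac{1}{2} \left(- \frac{1}{108}\right) \left(-1 - 5724\right) - 4200\right) + \left(15900 + 4250\right) = \left(\frac{1}{2} \left(- \frac{1}{108}\right) \left(-5725\right) - 4200\right) + 20150 = \left(\frac{5725}{216} - 4200\right) + 20150 = - \frac{901475}{216} + 20150 = \frac{3450925}{216}$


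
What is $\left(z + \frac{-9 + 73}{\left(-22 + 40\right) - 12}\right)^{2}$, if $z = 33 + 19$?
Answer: $\frac{35344}{9} \approx 3927.1$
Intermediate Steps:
$z = 52$
$\left(z + \frac{-9 + 73}{\left(-22 + 40\right) - 12}\right)^{2} = \left(52 + \frac{-9 + 73}{\left(-22 + 40\right) - 12}\right)^{2} = \left(52 + \frac{64}{18 - 12}\right)^{2} = \left(52 + \frac{64}{6}\right)^{2} = \left(52 + 64 \cdot \frac{1}{6}\right)^{2} = \left(52 + \frac{32}{3}\right)^{2} = \left(\frac{188}{3}\right)^{2} = \frac{35344}{9}$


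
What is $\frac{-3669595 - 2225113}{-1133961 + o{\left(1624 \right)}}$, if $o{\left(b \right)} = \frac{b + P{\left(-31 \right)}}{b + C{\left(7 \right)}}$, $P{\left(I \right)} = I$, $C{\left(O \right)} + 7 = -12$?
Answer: $\frac{788417195}{151667151} \approx 5.1983$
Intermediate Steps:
$C{\left(O \right)} = -19$ ($C{\left(O \right)} = -7 - 12 = -19$)
$o{\left(b \right)} = \frac{-31 + b}{-19 + b}$ ($o{\left(b \right)} = \frac{b - 31}{b - 19} = \frac{-31 + b}{-19 + b}$)
$\frac{-3669595 - 2225113}{-1133961 + o{\left(1624 \right)}} = \frac{-3669595 - 2225113}{-1133961 + \frac{-31 + 1624}{-19 + 1624}} = - \frac{5894708}{-1133961 + \frac{1}{1605} \cdot 1593} = - \frac{5894708}{-1133961 + \frac{531}{535}} = - \frac{5894708}{- \frac{606668604}{535}} = \left(-5894708\right) \left(- \frac{535}{606668604}\right) = \frac{788417195}{151667151}$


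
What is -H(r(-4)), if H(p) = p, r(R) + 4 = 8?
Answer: -4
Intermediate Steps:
r(R) = 4 (r(R) = -4 + 8 = 4)
-H(r(-4)) = -1*4 = -4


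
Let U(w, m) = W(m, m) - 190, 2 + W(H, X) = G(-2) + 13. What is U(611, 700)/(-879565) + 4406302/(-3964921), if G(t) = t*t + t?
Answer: -3874927227613/3487405739365 ≈ -1.1111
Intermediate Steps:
G(t) = t + t**2 (G(t) = t**2 + t = t + t**2)
W(H, X) = 13 (W(H, X) = -2 + (-2*(1 - 2) + 13) = -2 + (-2*(-1) + 13) = -2 + (2 + 13) = -2 + 15 = 13)
U(w, m) = -177 (U(w, m) = 13 - 190 = -177)
U(611, 700)/(-879565) + 4406302/(-3964921) = -177/(-879565) + 4406302/(-3964921) = -177*(-1/879565) + 4406302*(-1/3964921) = 177/879565 - 4406302/3964921 = -3874927227613/3487405739365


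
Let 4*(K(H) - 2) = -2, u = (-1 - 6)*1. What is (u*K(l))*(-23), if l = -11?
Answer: 483/2 ≈ 241.50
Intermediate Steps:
u = -7 (u = -7*1 = -7)
K(H) = 3/2 (K(H) = 2 + (1/4)*(-2) = 2 - 1/2 = 3/2)
(u*K(l))*(-23) = -7*3/2*(-23) = -21/2*(-23) = 483/2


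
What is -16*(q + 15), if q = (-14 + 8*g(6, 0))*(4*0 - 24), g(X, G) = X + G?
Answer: 12816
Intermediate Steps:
g(X, G) = G + X
q = -816 (q = (-14 + 8*(0 + 6))*(4*0 - 24) = (-14 + 8*6)*(0 - 24) = (-14 + 48)*(-24) = 34*(-24) = -816)
-16*(q + 15) = -16*(-816 + 15) = -16*(-801) = 12816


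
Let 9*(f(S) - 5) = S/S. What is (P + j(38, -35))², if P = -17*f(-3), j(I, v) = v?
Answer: 1203409/81 ≈ 14857.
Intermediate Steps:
f(S) = 46/9 (f(S) = 5 + (S/S)/9 = 5 + (⅑)*1 = 5 + ⅑ = 46/9)
P = -782/9 (P = -17*46/9 = -782/9 ≈ -86.889)
(P + j(38, -35))² = (-782/9 - 35)² = (-1097/9)² = 1203409/81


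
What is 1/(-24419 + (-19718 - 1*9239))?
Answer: -1/53376 ≈ -1.8735e-5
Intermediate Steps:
1/(-24419 + (-19718 - 1*9239)) = 1/(-24419 + (-19718 - 9239)) = 1/(-24419 - 28957) = 1/(-53376) = -1/53376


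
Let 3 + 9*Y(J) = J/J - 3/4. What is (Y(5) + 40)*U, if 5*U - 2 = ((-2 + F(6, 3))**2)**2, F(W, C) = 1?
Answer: 1429/60 ≈ 23.817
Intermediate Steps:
Y(J) = -11/36 (Y(J) = -1/3 + (J/J - 3/4)/9 = -1/3 + (1 - 3*1/4)/9 = -1/3 + (1 - 3/4)/9 = -1/3 + (1/9)*(1/4) = -1/3 + 1/36 = -11/36)
U = 3/5 (U = 2/5 + ((-2 + 1)**2)**2/5 = 2/5 + ((-1)**2)**2/5 = 2/5 + (1/5)*1**2 = 2/5 + (1/5)*1 = 2/5 + 1/5 = 3/5 ≈ 0.60000)
(Y(5) + 40)*U = (-11/36 + 40)*(3/5) = (1429/36)*(3/5) = 1429/60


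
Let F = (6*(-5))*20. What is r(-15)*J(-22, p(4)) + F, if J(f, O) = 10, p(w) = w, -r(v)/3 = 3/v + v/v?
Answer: -624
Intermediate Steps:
r(v) = -3 - 9/v (r(v) = -3*(3/v + v/v) = -3*(3/v + 1) = -3*(1 + 3/v) = -3 - 9/v)
F = -600 (F = -30*20 = -600)
r(-15)*J(-22, p(4)) + F = (-3 - 9/(-15))*10 - 600 = (-3 - 9*(-1/15))*10 - 600 = (-3 + ⅗)*10 - 600 = -12/5*10 - 600 = -24 - 600 = -624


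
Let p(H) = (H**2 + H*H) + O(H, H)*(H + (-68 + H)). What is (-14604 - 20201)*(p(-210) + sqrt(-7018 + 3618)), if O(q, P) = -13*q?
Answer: 43298812200 - 348050*I*sqrt(34) ≈ 4.3299e+10 - 2.0295e+6*I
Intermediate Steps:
p(H) = 2*H**2 - 13*H*(-68 + 2*H) (p(H) = (H**2 + H*H) + (-13*H)*(H + (-68 + H)) = (H**2 + H**2) + (-13*H)*(-68 + 2*H) = 2*H**2 - 13*H*(-68 + 2*H))
(-14604 - 20201)*(p(-210) + sqrt(-7018 + 3618)) = (-14604 - 20201)*(4*(-210)*(221 - 6*(-210)) + sqrt(-7018 + 3618)) = -34805*(4*(-210)*(221 + 1260) + sqrt(-3400)) = -34805*(4*(-210)*1481 + 10*I*sqrt(34)) = -34805*(-1244040 + 10*I*sqrt(34)) = 43298812200 - 348050*I*sqrt(34)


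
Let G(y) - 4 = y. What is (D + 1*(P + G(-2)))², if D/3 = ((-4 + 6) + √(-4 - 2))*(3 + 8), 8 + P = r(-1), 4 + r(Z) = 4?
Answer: -2934 + 3960*I*√6 ≈ -2934.0 + 9700.0*I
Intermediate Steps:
r(Z) = 0 (r(Z) = -4 + 4 = 0)
P = -8 (P = -8 + 0 = -8)
G(y) = 4 + y
D = 66 + 33*I*√6 (D = 3*(((-4 + 6) + √(-4 - 2))*(3 + 8)) = 3*((2 + √(-6))*11) = 3*((2 + I*√6)*11) = 3*(22 + 11*I*√6) = 66 + 33*I*√6 ≈ 66.0 + 80.833*I)
(D + 1*(P + G(-2)))² = ((66 + 33*I*√6) + 1*(-8 + (4 - 2)))² = ((66 + 33*I*√6) + 1*(-8 + 2))² = ((66 + 33*I*√6) + 1*(-6))² = ((66 + 33*I*√6) - 6)² = (60 + 33*I*√6)²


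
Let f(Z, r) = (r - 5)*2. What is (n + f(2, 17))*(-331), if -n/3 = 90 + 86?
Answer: 166824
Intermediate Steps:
f(Z, r) = -10 + 2*r (f(Z, r) = (-5 + r)*2 = -10 + 2*r)
n = -528 (n = -3*(90 + 86) = -3*176 = -528)
(n + f(2, 17))*(-331) = (-528 + (-10 + 2*17))*(-331) = (-528 + (-10 + 34))*(-331) = (-528 + 24)*(-331) = -504*(-331) = 166824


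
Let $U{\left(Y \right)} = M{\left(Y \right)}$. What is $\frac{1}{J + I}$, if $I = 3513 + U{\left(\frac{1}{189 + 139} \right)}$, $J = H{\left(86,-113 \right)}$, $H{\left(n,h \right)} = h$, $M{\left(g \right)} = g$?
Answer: $\frac{328}{1115201} \approx 0.00029412$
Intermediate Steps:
$U{\left(Y \right)} = Y$
$J = -113$
$I = \frac{1152265}{328}$ ($I = 3513 + \frac{1}{189 + 139} = 3513 + \frac{1}{328} = \frac{1152265}{328} \approx 3513.0$)
$\frac{1}{J + I} = \frac{1}{-113 + \frac{1152265}{328}} = \frac{1}{\frac{1115201}{328}} = \frac{328}{1115201}$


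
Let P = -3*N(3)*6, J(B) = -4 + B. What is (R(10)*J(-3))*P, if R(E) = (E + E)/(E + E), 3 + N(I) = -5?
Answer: -1008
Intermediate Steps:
N(I) = -8 (N(I) = -3 - 5 = -8)
R(E) = 1 (R(E) = (2*E)/((2*E)) = (2*E)*(1/(2*E)) = 1)
P = 144 (P = -3*(-8)*6 = 24*6 = 144)
(R(10)*J(-3))*P = (1*(-4 - 3))*144 = (1*(-7))*144 = -7*144 = -1008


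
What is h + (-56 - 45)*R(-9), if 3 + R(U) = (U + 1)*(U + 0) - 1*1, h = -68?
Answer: -6936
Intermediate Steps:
R(U) = -4 + U*(1 + U) (R(U) = -3 + ((U + 1)*(U + 0) - 1*1) = -3 + ((1 + U)*U - 1) = -3 + (U*(1 + U) - 1) = -3 + (-1 + U*(1 + U)) = -4 + U*(1 + U))
h + (-56 - 45)*R(-9) = -68 + (-56 - 45)*(-4 - 9 + (-9)²) = -68 - 101*(-4 - 9 + 81) = -68 - 101*68 = -68 - 6868 = -6936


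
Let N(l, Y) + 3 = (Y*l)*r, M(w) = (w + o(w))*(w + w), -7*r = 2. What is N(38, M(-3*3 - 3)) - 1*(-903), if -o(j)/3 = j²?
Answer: -803556/7 ≈ -1.1479e+5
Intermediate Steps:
r = -2/7 (r = -⅐*2 = -2/7 ≈ -0.28571)
o(j) = -3*j²
M(w) = 2*w*(w - 3*w²) (M(w) = (w - 3*w²)*(w + w) = (w - 3*w²)*(2*w) = 2*w*(w - 3*w²))
N(l, Y) = -3 - 2*Y*l/7 (N(l, Y) = -3 + (Y*l)*(-2/7) = -3 - 2*Y*l/7)
N(38, M(-3*3 - 3)) - 1*(-903) = (-3 - 2/7*(-3*3 - 3)²*(2 - 6*(-3*3 - 3))*38) - 1*(-903) = (-3 - 2/7*(-9 - 3)²*(2 - 6*(-9 - 3))*38) + 903 = (-3 - 2/7*(-12)²*(2 - 6*(-12))*38) + 903 = (-3 - 2/7*144*(2 + 72)*38) + 903 = (-3 - 2/7*144*74*38) + 903 = (-3 - 2/7*10656*38) + 903 = (-3 - 809856/7) + 903 = -809877/7 + 903 = -803556/7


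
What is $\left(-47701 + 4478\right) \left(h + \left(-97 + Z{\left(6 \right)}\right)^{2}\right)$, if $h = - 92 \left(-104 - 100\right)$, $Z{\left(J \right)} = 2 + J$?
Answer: $-1153578647$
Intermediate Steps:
$h = 18768$ ($h = \left(-92\right) \left(-204\right) = 18768$)
$\left(-47701 + 4478\right) \left(h + \left(-97 + Z{\left(6 \right)}\right)^{2}\right) = \left(-47701 + 4478\right) \left(18768 + \left(-97 + \left(2 + 6\right)\right)^{2}\right) = - 43223 \left(18768 + \left(-97 + 8\right)^{2}\right) = - 43223 \left(18768 + \left(-89\right)^{2}\right) = - 43223 \left(18768 + 7921\right) = \left(-43223\right) 26689 = -1153578647$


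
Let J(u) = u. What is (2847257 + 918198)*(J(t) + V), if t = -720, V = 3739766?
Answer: 14079209455930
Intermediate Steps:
(2847257 + 918198)*(J(t) + V) = (2847257 + 918198)*(-720 + 3739766) = 3765455*3739046 = 14079209455930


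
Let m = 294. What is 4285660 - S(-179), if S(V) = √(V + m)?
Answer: 4285660 - √115 ≈ 4.2856e+6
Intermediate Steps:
S(V) = √(294 + V) (S(V) = √(V + 294) = √(294 + V))
4285660 - S(-179) = 4285660 - √(294 - 179) = 4285660 - √115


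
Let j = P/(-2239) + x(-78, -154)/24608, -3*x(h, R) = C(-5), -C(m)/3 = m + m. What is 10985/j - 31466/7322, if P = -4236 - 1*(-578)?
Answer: 1107191156095239/164733420257 ≈ 6721.1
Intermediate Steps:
C(m) = -6*m (C(m) = -3*(m + m) = -6*m)
x(h, R) = -10 (x(h, R) = -(-2)*(-5) = -⅓*30 = -10)
P = -3658 (P = -4236 + 578 = -3658)
j = 44996837/27548656 (j = -3658/(-2239) - 10/24608 = -3658*(-1/2239) - 10*1/24608 = 3658/2239 - 5/12304 = 44996837/27548656 ≈ 1.6334)
10985/j - 31466/7322 = 10985/(44996837/27548656) - 31466/7322 = 10985*(27548656/44996837) - 31466*1/7322 = 302621986160/44996837 - 15733/3661 = 1107191156095239/164733420257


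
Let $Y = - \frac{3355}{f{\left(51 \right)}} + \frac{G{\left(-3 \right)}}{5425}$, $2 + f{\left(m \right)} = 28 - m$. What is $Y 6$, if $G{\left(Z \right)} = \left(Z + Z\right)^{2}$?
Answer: $\frac{4368426}{5425} \approx 805.24$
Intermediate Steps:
$G{\left(Z \right)} = 4 Z^{2}$ ($G{\left(Z \right)} = \left(2 Z\right)^{2} = 4 Z^{2}$)
$f{\left(m \right)} = 26 - m$ ($f{\left(m \right)} = -2 - \left(-28 + m\right) = 26 - m$)
$Y = \frac{728071}{5425}$ ($Y = - \frac{3355}{26 - 51} + \frac{4 \left(-3\right)^{2}}{5425} = - \frac{3355}{26 - 51} + 4 \cdot 9 \cdot \frac{1}{5425} = - \frac{3355}{-25} + 36 \cdot \frac{1}{5425} = \left(-3355\right) \left(- \frac{1}{25}\right) + \frac{36}{5425} = \frac{671}{5} + \frac{36}{5425} = \frac{728071}{5425} \approx 134.21$)
$Y 6 = \frac{728071}{5425} \cdot 6 = \frac{4368426}{5425}$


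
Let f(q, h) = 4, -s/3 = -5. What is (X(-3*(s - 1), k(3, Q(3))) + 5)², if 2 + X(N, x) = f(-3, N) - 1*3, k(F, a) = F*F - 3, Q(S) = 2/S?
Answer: 16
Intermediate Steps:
s = 15 (s = -3*(-5) = 15)
k(F, a) = -3 + F² (k(F, a) = F² - 3 = -3 + F²)
X(N, x) = -1 (X(N, x) = -2 + (4 - 1*3) = -2 + (4 - 3) = -2 + 1 = -1)
(X(-3*(s - 1), k(3, Q(3))) + 5)² = (-1 + 5)² = 4² = 16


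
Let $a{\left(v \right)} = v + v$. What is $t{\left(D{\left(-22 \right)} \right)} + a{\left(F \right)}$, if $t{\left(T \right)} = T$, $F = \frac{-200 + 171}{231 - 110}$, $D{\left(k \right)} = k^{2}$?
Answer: $\frac{58506}{121} \approx 483.52$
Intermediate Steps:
$F = - \frac{29}{121} \approx -0.23967$
$a{\left(v \right)} = 2 v$
$t{\left(D{\left(-22 \right)} \right)} + a{\left(F \right)} = \left(-22\right)^{2} + 2 \left(- \frac{29}{121}\right) = 484 - \frac{58}{121} = \frac{58506}{121}$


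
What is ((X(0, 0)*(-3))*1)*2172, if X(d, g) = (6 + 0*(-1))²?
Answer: -234576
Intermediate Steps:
X(d, g) = 36 (X(d, g) = (6 + 0)² = 6² = 36)
((X(0, 0)*(-3))*1)*2172 = ((36*(-3))*1)*2172 = -108*1*2172 = -108*2172 = -234576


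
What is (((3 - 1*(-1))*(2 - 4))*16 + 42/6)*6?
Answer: -726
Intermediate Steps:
(((3 - 1*(-1))*(2 - 4))*16 + 42/6)*6 = (((3 + 1)*(-2))*16 + 42*(1/6))*6 = ((4*(-2))*16 + 7)*6 = (-8*16 + 7)*6 = (-128 + 7)*6 = -121*6 = -726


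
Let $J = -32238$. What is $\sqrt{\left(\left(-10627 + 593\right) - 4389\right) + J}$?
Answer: $i \sqrt{46661} \approx 216.01 i$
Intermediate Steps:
$\sqrt{\left(\left(-10627 + 593\right) - 4389\right) + J} = \sqrt{\left(\left(-10627 + 593\right) - 4389\right) - 32238} = \sqrt{\left(-10034 - 4389\right) - 32238} = \sqrt{-14423 - 32238} = \sqrt{-46661} = i \sqrt{46661}$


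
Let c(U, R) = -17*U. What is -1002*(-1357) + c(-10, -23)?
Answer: 1359884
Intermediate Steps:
-1002*(-1357) + c(-10, -23) = -1002*(-1357) - 17*(-10) = 1359714 + 170 = 1359884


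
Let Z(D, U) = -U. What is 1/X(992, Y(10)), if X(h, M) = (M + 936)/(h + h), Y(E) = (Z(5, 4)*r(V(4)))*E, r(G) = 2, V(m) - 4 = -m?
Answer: 248/107 ≈ 2.3178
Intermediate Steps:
V(m) = 4 - m
Y(E) = -8*E (Y(E) = (-1*4*2)*E = (-4*2)*E = -8*E)
X(h, M) = (936 + M)/(2*h) (X(h, M) = (936 + M)/((2*h)) = (936 + M)*(1/(2*h)) = (936 + M)/(2*h))
1/X(992, Y(10)) = 1/((1/2)*(936 - 8*10)/992) = 1/((1/2)*(1/992)*(936 - 80)) = 1/((1/2)*(1/992)*856) = 1/(107/248) = 248/107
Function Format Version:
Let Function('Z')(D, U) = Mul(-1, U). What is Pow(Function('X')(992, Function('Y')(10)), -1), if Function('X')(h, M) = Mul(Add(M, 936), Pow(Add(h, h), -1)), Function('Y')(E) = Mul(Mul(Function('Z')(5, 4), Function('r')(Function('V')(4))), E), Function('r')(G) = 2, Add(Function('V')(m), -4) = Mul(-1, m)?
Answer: Rational(248, 107) ≈ 2.3178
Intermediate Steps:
Function('V')(m) = Add(4, Mul(-1, m))
Function('Y')(E) = Mul(-8, E) (Function('Y')(E) = Mul(Mul(Mul(-1, 4), 2), E) = Mul(Mul(-4, 2), E) = Mul(-8, E))
Function('X')(h, M) = Mul(Rational(1, 2), Pow(h, -1), Add(936, M)) (Function('X')(h, M) = Mul(Add(936, M), Pow(Mul(2, h), -1)) = Mul(Add(936, M), Mul(Rational(1, 2), Pow(h, -1))) = Mul(Rational(1, 2), Pow(h, -1), Add(936, M)))
Pow(Function('X')(992, Function('Y')(10)), -1) = Pow(Mul(Rational(1, 2), Pow(992, -1), Add(936, Mul(-8, 10))), -1) = Pow(Mul(Rational(1, 2), Rational(1, 992), Add(936, -80)), -1) = Pow(Mul(Rational(1, 2), Rational(1, 992), 856), -1) = Pow(Rational(107, 248), -1) = Rational(248, 107)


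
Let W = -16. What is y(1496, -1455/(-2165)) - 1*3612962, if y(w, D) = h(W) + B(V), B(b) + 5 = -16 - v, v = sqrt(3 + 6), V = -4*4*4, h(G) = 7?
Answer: -3612979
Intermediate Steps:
V = -64 (V = -16*4 = -64)
v = 3 (v = sqrt(9) = 3)
B(b) = -24 (B(b) = -5 + (-16 - 1*3) = -5 + (-16 - 3) = -5 - 19 = -24)
y(w, D) = -17 (y(w, D) = 7 - 24 = -17)
y(1496, -1455/(-2165)) - 1*3612962 = -17 - 1*3612962 = -17 - 3612962 = -3612979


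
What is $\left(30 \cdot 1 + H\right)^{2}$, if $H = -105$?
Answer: $5625$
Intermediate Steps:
$\left(30 \cdot 1 + H\right)^{2} = \left(30 \cdot 1 - 105\right)^{2} = \left(30 - 105\right)^{2} = \left(-75\right)^{2} = 5625$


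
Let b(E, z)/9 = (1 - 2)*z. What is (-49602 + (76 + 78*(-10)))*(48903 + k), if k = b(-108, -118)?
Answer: -2513539290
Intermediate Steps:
b(E, z) = -9*z (b(E, z) = 9*((1 - 2)*z) = 9*(-z) = -9*z)
k = 1062 (k = -9*(-118) = 1062)
(-49602 + (76 + 78*(-10)))*(48903 + k) = (-49602 + (76 + 78*(-10)))*(48903 + 1062) = (-49602 + (76 - 780))*49965 = (-49602 - 704)*49965 = -50306*49965 = -2513539290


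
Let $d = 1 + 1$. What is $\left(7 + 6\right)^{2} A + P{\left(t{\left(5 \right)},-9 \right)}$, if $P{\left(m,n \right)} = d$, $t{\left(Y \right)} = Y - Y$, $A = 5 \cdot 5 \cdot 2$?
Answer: $8452$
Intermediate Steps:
$A = 50$ ($A = 25 \cdot 2 = 50$)
$t{\left(Y \right)} = 0$
$d = 2$
$P{\left(m,n \right)} = 2$
$\left(7 + 6\right)^{2} A + P{\left(t{\left(5 \right)},-9 \right)} = \left(7 + 6\right)^{2} \cdot 50 + 2 = 13^{2} \cdot 50 + 2 = 169 \cdot 50 + 2 = 8450 + 2 = 8452$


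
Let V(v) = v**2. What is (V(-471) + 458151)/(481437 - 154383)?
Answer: 113332/54509 ≈ 2.0791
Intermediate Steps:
(V(-471) + 458151)/(481437 - 154383) = ((-471)**2 + 458151)/(481437 - 154383) = (221841 + 458151)/327054 = 679992*(1/327054) = 113332/54509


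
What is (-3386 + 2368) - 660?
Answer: -1678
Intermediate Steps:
(-3386 + 2368) - 660 = -1018 - 660 = -1678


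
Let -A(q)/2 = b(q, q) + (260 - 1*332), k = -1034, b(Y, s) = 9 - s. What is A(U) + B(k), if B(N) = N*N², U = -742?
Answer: -1105508662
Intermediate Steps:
B(N) = N³
A(q) = 126 + 2*q (A(q) = -2*((9 - q) + (260 - 1*332)) = -2*((9 - q) + (260 - 332)) = -2*((9 - q) - 72) = -2*(-63 - q) = 126 + 2*q)
A(U) + B(k) = (126 + 2*(-742)) + (-1034)³ = (126 - 1484) - 1105507304 = -1358 - 1105507304 = -1105508662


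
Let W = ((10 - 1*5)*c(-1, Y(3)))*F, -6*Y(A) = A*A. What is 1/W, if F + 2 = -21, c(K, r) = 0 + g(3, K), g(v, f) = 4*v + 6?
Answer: -1/2070 ≈ -0.00048309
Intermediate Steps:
g(v, f) = 6 + 4*v
Y(A) = -A**2/6 (Y(A) = -A*A/6 = -A**2/6)
c(K, r) = 18 (c(K, r) = 0 + (6 + 4*3) = 0 + (6 + 12) = 0 + 18 = 18)
F = -23 (F = -2 - 21 = -23)
W = -2070 (W = ((10 - 1*5)*18)*(-23) = ((10 - 5)*18)*(-23) = (5*18)*(-23) = 90*(-23) = -2070)
1/W = 1/(-2070) = -1/2070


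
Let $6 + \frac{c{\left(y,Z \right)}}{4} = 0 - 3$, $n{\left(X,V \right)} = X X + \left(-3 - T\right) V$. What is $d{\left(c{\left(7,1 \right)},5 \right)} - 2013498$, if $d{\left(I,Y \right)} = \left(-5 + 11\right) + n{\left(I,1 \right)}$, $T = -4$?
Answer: $-2012195$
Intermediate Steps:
$n{\left(X,V \right)} = V + X^{2}$ ($n{\left(X,V \right)} = X X + \left(-3 - -4\right) V = X^{2} + \left(-3 + 4\right) V = X^{2} + 1 V = X^{2} + V = V + X^{2}$)
$c{\left(y,Z \right)} = -36$ ($c{\left(y,Z \right)} = -24 + 4 \left(0 - 3\right) = -24 + 4 \left(-3\right) = -24 - 12 = -36$)
$d{\left(I,Y \right)} = 7 + I^{2}$ ($d{\left(I,Y \right)} = \left(-5 + 11\right) + \left(1 + I^{2}\right) = 6 + \left(1 + I^{2}\right) = 7 + I^{2}$)
$d{\left(c{\left(7,1 \right)},5 \right)} - 2013498 = \left(7 + \left(-36\right)^{2}\right) - 2013498 = \left(7 + 1296\right) - 2013498 = 1303 - 2013498 = -2012195$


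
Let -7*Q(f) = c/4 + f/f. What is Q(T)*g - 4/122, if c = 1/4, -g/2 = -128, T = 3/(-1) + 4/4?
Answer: -16606/427 ≈ -38.890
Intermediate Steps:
T = -2 (T = 3*(-1) + 4*(¼) = -3 + 1 = -2)
g = 256 (g = -2*(-128) = 256)
c = ¼ ≈ 0.25000
Q(f) = -17/112 (Q(f) = -((¼)/4 + f/f)/7 = -((¼)*(¼) + 1)/7 = -(1/16 + 1)/7 = -⅐*17/16 = -17/112)
Q(T)*g - 4/122 = -17/112*256 - 4/122 = -272/7 - 4*1/122 = -272/7 - 2/61 = -16606/427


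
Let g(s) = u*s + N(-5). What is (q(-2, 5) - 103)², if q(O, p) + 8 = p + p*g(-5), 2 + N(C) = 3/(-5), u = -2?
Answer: 4761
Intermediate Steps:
N(C) = -13/5 (N(C) = -2 + 3/(-5) = -2 + 3*(-⅕) = -2 - ⅗ = -13/5)
g(s) = -13/5 - 2*s (g(s) = -2*s - 13/5 = -13/5 - 2*s)
q(O, p) = -8 + 42*p/5 (q(O, p) = -8 + (p + p*(-13/5 - 2*(-5))) = -8 + (p + p*(-13/5 + 10)) = -8 + (p + p*(37/5)) = -8 + (p + 37*p/5) = -8 + 42*p/5)
(q(-2, 5) - 103)² = ((-8 + (42/5)*5) - 103)² = ((-8 + 42) - 103)² = (34 - 103)² = (-69)² = 4761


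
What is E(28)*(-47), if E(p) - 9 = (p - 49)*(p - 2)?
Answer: 25239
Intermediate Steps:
E(p) = 9 + (-49 + p)*(-2 + p) (E(p) = 9 + (p - 49)*(p - 2) = 9 + (-49 + p)*(-2 + p))
E(28)*(-47) = (107 + 28² - 51*28)*(-47) = (107 + 784 - 1428)*(-47) = -537*(-47) = 25239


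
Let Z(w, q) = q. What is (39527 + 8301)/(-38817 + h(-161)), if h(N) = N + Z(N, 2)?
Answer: -11957/9744 ≈ -1.2271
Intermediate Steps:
h(N) = 2 + N (h(N) = N + 2 = 2 + N)
(39527 + 8301)/(-38817 + h(-161)) = (39527 + 8301)/(-38817 + (2 - 161)) = 47828/(-38817 - 159) = 47828/(-38976) = 47828*(-1/38976) = -11957/9744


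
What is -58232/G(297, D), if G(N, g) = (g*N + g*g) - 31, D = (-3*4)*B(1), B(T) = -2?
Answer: -58232/7673 ≈ -7.5892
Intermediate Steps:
D = 24 (D = -3*4*(-2) = -12*(-2) = 24)
G(N, g) = -31 + g² + N*g (G(N, g) = (N*g + g²) - 31 = (g² + N*g) - 31 = -31 + g² + N*g)
-58232/G(297, D) = -58232/(-31 + 24² + 297*24) = -58232/(-31 + 576 + 7128) = -58232/7673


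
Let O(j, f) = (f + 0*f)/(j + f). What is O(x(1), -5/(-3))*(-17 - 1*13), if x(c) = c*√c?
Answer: -75/4 ≈ -18.750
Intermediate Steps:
x(c) = c^(3/2)
O(j, f) = f/(f + j) (O(j, f) = (f + 0)/(f + j) = f/(f + j))
O(x(1), -5/(-3))*(-17 - 1*13) = ((-5/(-3))/(-5/(-3) + 1^(3/2)))*(-17 - 1*13) = ((-5*(-⅓))/(-5*(-⅓) + 1))*(-17 - 13) = (5/(3*(5/3 + 1)))*(-30) = (5/(3*(8/3)))*(-30) = ((5/3)*(3/8))*(-30) = (5/8)*(-30) = -75/4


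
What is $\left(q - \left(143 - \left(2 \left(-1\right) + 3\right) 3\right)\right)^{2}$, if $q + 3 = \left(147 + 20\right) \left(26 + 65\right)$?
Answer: $226622916$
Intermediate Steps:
$q = 15194$ ($q = -3 + \left(147 + 20\right) \left(26 + 65\right) = -3 + 167 \cdot 91 = -3 + 15197 = 15194$)
$\left(q - \left(143 - \left(2 \left(-1\right) + 3\right) 3\right)\right)^{2} = \left(15194 - \left(143 - \left(2 \left(-1\right) + 3\right) 3\right)\right)^{2} = \left(15194 - \left(143 - \left(-2 + 3\right) 3\right)\right)^{2} = \left(15194 + \left(1 \cdot 3 - 143\right)\right)^{2} = \left(15194 + \left(3 - 143\right)\right)^{2} = \left(15194 - 140\right)^{2} = 15054^{2} = 226622916$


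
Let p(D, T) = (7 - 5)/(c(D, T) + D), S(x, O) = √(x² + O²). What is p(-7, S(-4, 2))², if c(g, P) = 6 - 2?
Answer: 4/9 ≈ 0.44444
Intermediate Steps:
S(x, O) = √(O² + x²)
c(g, P) = 4
p(D, T) = 2/(4 + D) (p(D, T) = (7 - 5)/(4 + D) = 2/(4 + D))
p(-7, S(-4, 2))² = (2/(4 - 7))² = (2/(-3))² = (2*(-⅓))² = (-⅔)² = 4/9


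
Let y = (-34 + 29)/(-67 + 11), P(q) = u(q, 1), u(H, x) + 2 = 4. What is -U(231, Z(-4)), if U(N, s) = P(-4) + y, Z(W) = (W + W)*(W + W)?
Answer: -117/56 ≈ -2.0893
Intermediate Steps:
Z(W) = 4*W² (Z(W) = (2*W)*(2*W) = 4*W²)
u(H, x) = 2 (u(H, x) = -2 + 4 = 2)
P(q) = 2
y = 5/56 (y = -5/(-56) = -5*(-1/56) = 5/56 ≈ 0.089286)
U(N, s) = 117/56 (U(N, s) = 2 + 5/56 = 117/56)
-U(231, Z(-4)) = -1*117/56 = -117/56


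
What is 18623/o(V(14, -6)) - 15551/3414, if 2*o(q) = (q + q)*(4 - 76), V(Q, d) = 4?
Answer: -11342935/163872 ≈ -69.218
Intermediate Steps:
o(q) = -72*q (o(q) = ((q + q)*(4 - 76))/2 = ((2*q)*(-72))/2 = (-144*q)/2 = -72*q)
18623/o(V(14, -6)) - 15551/3414 = 18623/((-72*4)) - 15551/3414 = 18623/(-288) - 15551*1/3414 = 18623*(-1/288) - 15551/3414 = -18623/288 - 15551/3414 = -11342935/163872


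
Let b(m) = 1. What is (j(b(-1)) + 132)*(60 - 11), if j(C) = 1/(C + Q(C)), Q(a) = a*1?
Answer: 12985/2 ≈ 6492.5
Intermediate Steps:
Q(a) = a
j(C) = 1/(2*C) (j(C) = 1/(C + C) = 1/(2*C))
(j(b(-1)) + 132)*(60 - 11) = ((½)/1 + 132)*(60 - 11) = ((½)*1 + 132)*49 = (½ + 132)*49 = (265/2)*49 = 12985/2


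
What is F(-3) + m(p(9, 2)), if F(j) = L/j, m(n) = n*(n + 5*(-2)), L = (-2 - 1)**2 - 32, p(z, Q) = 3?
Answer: -40/3 ≈ -13.333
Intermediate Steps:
L = -23 (L = (-3)**2 - 32 = 9 - 32 = -23)
m(n) = n*(-10 + n) (m(n) = n*(n - 10) = n*(-10 + n))
F(j) = -23/j
F(-3) + m(p(9, 2)) = -23/(-3) + 3*(-10 + 3) = -23*(-1/3) + 3*(-7) = 23/3 - 21 = -40/3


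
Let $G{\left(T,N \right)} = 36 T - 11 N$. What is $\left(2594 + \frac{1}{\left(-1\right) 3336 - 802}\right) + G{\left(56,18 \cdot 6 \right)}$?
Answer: $\frac{14160235}{4138} \approx 3422.0$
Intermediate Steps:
$G{\left(T,N \right)} = - 11 N + 36 T$
$\left(2594 + \frac{1}{\left(-1\right) 3336 - 802}\right) + G{\left(56,18 \cdot 6 \right)} = \left(2594 + \frac{1}{\left(-1\right) 3336 - 802}\right) + \left(- 11 \cdot 18 \cdot 6 + 36 \cdot 56\right) = \left(2594 + \frac{1}{-3336 - 802}\right) + \left(\left(-11\right) 108 + 2016\right) = \left(2594 + \frac{1}{-4138}\right) + \left(-1188 + 2016\right) = \left(2594 - \frac{1}{4138}\right) + 828 = \frac{10733971}{4138} + 828 = \frac{14160235}{4138}$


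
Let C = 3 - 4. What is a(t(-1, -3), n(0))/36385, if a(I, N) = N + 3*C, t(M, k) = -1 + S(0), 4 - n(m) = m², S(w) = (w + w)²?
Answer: 1/36385 ≈ 2.7484e-5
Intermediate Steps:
S(w) = 4*w² (S(w) = (2*w)² = 4*w²)
C = -1
n(m) = 4 - m²
t(M, k) = -1 (t(M, k) = -1 + 4*0² = -1 + 4*0 = -1 + 0 = -1)
a(I, N) = -3 + N (a(I, N) = N + 3*(-1) = N - 3 = -3 + N)
a(t(-1, -3), n(0))/36385 = (-3 + (4 - 1*0²))/36385 = (-3 + (4 - 1*0))*(1/36385) = (-3 + (4 + 0))*(1/36385) = (-3 + 4)*(1/36385) = 1*(1/36385) = 1/36385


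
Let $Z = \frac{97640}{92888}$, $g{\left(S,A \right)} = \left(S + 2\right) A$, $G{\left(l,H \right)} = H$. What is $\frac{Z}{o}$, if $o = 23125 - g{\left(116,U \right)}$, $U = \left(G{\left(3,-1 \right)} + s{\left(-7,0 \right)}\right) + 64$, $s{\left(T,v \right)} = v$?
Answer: $\frac{12205}{182188201} \approx 6.6991 \cdot 10^{-5}$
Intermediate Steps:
$U = 63$ ($U = \left(-1 + 0\right) + 64 = -1 + 64 = 63$)
$g{\left(S,A \right)} = A \left(2 + S\right)$ ($g{\left(S,A \right)} = \left(2 + S\right) A = A \left(2 + S\right)$)
$o = 15691$ ($o = 23125 - 63 \left(2 + 116\right) = 23125 - 63 \cdot 118 = 23125 - 7434 = 15691$)
$Z = \frac{12205}{11611}$ ($Z = 97640 \cdot \frac{1}{92888} = \frac{12205}{11611} \approx 1.0512$)
$\frac{Z}{o} = \frac{12205}{11611 \cdot 15691} = \frac{12205}{11611} \cdot \frac{1}{15691} = \frac{12205}{182188201}$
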